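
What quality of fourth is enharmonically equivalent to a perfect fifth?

A perfect fifth spans 7 semitones.
A fourth spanning 7 semitones is doubly augmented (the perfect fourth is 5).

doubly augmented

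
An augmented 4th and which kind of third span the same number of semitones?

An augmented fourth spans 6 semitones.
A third spanning 6 semitones is doubly augmented (the major third is 4).

doubly augmented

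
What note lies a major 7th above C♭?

Bb

A seventh above C lands on the letter B.
A major seventh spans 11 semitones, so Cb moves to pitch class 10. On the letter B that is Bb.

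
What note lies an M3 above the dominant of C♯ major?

B#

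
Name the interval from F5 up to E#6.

The letter names run F→E, a span of 6 letter steps, so the interval is some kind of seventh.
F to E# is 12 semitones. A major seventh is 11, so 12 makes it augmented.

augmented seventh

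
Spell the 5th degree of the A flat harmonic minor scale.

The Ab harmonic minor scale runs Ab Bb Cb Db Eb Fb G.
Degree 5 is Eb.

Eb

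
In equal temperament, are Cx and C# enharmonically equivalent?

C## is pitch class 2; C# is pitch class 1.
The pitch classes differ (2 vs. 1), so they are not enharmonic equivalents.

No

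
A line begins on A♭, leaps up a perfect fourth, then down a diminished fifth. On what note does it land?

G

A perfect fourth up from Ab is Db (letter D, 5 semitones up).
A diminished fifth down from Db is G (letter G, 6 semitones down).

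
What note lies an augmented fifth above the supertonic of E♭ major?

The supertonic of Eb major is F.
An augmented fifth (8 semitones) above F lands on the letter C, giving C#.

C#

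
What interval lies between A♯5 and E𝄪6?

The letter names run A→E, a span of 4 letter steps, so the interval is some kind of fifth.
A# to E## is 8 semitones. A perfect fifth is 7, so 8 makes it augmented.

augmented fifth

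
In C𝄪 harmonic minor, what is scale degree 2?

D##

The C## harmonic minor scale runs C## D## E# F## G## A# B##.
Degree 2 is D##.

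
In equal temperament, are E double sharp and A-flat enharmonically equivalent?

No

E## is pitch class 6; Ab is pitch class 8.
The pitch classes differ (6 vs. 8), so they are not enharmonic equivalents.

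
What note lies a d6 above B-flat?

A sixth above B lands on the letter G.
A diminished sixth spans 7 semitones, so Bb moves to pitch class 5. On the letter G that is Gbb.

Gbb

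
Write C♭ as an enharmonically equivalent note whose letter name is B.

Cb is pitch class 11. The letter B alone is pitch class 11.
Pitch class 11 on B needs no accidental: B.

B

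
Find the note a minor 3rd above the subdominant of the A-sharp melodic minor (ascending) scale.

The subdominant of A# melodic minor (ascending) is D#.
A minor third (3 semitones) above D# lands on the letter F, giving F#.

F#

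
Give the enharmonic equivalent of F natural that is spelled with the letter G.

Plain G sits 2 semitones above F, so on the letter G the same pitch needs a double flat: Gbb.

Gbb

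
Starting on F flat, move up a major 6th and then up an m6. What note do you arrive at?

Bbb

A major sixth up from Fb is Db (letter D, 9 semitones up).
A minor sixth up from Db is Bbb (letter B, 8 semitones up).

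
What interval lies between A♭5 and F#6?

augmented sixth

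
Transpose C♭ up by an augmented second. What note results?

D

A second above C lands on the letter D.
An augmented second spans 3 semitones, so Cb moves to pitch class 2. On the letter D that is D.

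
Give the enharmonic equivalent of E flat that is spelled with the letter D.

D#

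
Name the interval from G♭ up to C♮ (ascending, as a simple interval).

The letter names run G→C, a span of 3 letter steps, so the interval is some kind of fourth.
Gb to C is 6 semitones. A perfect fourth is 5, so 6 makes it augmented.

augmented fourth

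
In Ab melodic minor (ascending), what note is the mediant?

Cb

Degree 3 takes the letter 2 steps above A, which is C.
In melodic minor (ascending), degree 3 sits 3 semitones above the tonic. Ab + 3 semitones is pitch class 11, spelled on C as Cb.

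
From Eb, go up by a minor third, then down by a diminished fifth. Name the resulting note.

C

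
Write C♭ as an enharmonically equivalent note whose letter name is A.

A##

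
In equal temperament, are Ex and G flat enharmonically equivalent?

E## is pitch class 6; Gb is pitch class 6.
All spellings map to pitch class 6, so they are enharmonically equivalent.

Yes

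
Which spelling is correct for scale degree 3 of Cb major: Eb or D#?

Each scale degree takes a distinct letter name. Degree 3 of a scale on C must use the letter E.
Eb and D# are enharmonically the same pitch, but only Eb uses the letter E, so it is the correct spelling here.

Eb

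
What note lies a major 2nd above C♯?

D#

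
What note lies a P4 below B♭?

F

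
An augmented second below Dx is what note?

A second below D lands on the letter C.
An augmented second spans 3 semitones, so D## moves to pitch class 1. On the letter C that is C#.

C#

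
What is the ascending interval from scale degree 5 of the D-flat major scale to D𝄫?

diminished fourth

Scale degree 5 of Db major is Ab.
Ab up to Dbb: letters A→D make it a fourth; 4 semitones makes it diminished.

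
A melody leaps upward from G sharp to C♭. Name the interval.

doubly diminished fourth

The letter names run G→C, a span of 3 letter steps, so the interval is some kind of fourth.
G# to Cb is 3 semitones. A perfect fourth is 5, so 3 makes it doubly diminished.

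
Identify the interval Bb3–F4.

perfect fifth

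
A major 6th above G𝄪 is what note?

A sixth above G lands on the letter E.
A major sixth spans 9 semitones, so G## moves to pitch class 6. On the letter E that is E##.

E##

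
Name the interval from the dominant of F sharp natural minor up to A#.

major sixth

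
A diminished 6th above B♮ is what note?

B up a major sixth is G#, so the target letter is G.
From B, a diminished sixth is 7 semitones up: Gb.

Gb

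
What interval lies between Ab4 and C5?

The letter names run A→C, a span of 2 letter steps, so the interval is some kind of third.
Ab to C is 4 semitones. A major third is 4, so 4 makes it major.

major third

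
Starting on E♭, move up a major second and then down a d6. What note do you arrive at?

A#

A major second up from Eb is F (letter F, 2 semitones up).
A diminished sixth down from F is A# (letter A, 7 semitones down).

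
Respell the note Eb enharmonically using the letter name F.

Fbb

Eb is pitch class 3. The letter F alone is pitch class 5.
To reach pitch class 3 from F requires an offset of -2 semitones, i.e. double flat: Fbb.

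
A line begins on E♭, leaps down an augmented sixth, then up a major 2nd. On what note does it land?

An augmented sixth down from Eb is Gbb (letter G, 10 semitones down).
A major second up from Gbb is Abb (letter A, 2 semitones up).

Abb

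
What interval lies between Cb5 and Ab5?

major sixth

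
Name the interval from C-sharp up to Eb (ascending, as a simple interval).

diminished third

The letter names run C→E, a span of 2 letter steps, so the interval is some kind of third.
C# to Eb is 2 semitones. A major third is 4, so 2 makes it diminished.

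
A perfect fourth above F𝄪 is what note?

A fourth above F lands on the letter B.
A perfect fourth spans 5 semitones, so F## moves to pitch class 0. On the letter B that is B#.

B#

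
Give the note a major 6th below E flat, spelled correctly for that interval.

Gb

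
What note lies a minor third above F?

Ab

A third above F lands on the letter A.
A minor third spans 3 semitones, so F moves to pitch class 8. On the letter A that is Ab.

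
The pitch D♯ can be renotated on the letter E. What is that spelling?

Eb

Plain E sits 1 semitone above D#, so on the letter E the same pitch needs a flat: Eb.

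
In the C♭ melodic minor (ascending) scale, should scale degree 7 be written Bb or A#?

Each scale degree takes a distinct letter name. Degree 7 of a scale on C must use the letter B.
Bb and A# are enharmonically the same pitch, but only Bb uses the letter B, so it is the correct spelling here.

Bb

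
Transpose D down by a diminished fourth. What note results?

A#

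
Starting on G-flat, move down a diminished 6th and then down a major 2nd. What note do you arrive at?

A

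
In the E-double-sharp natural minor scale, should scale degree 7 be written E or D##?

Each scale degree takes a distinct letter name. Degree 7 of a scale on E must use the letter D.
D## and E are enharmonically the same pitch, but only D## uses the letter D, so it is the correct spelling here.

D##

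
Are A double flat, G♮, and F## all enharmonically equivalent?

Yes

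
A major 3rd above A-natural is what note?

A third above A lands on the letter C.
A major third spans 4 semitones, so A moves to pitch class 1. On the letter C that is C#.

C#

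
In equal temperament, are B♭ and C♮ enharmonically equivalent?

No

Two spellings are enharmonically equivalent only if they share a pitch class.
Here Bb → 10, C → 0; 0 ≠ 10, so they are not.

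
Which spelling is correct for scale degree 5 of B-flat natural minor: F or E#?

F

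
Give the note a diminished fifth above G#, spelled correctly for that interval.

D

A fifth above G lands on the letter D.
A diminished fifth spans 6 semitones, so G# moves to pitch class 2. On the letter D that is D.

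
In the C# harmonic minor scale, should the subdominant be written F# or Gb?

F#

Each scale degree takes a distinct letter name. Degree 4 of a scale on C must use the letter F.
F# and Gb are enharmonically the same pitch, but only F# uses the letter F, so it is the correct spelling here.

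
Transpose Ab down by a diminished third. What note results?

F#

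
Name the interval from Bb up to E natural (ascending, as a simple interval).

The letter names run B→E, a span of 3 letter steps, so the interval is some kind of fourth.
Bb to E is 6 semitones. A perfect fourth is 5, so 6 makes it augmented.

augmented fourth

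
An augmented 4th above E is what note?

A#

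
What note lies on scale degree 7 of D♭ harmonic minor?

Degree 7 takes the letter 6 steps above D, which is C.
In harmonic minor, degree 7 sits 11 semitones above the tonic. Db + 11 semitones is pitch class 0, spelled on C as C.

C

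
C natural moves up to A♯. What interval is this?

Counting letters C–D–E–F–G–A gives a sixth.
C→A# = 10 semitones, 1 wider than the major sixth (9), so augmented.

augmented sixth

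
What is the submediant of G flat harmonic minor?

Ebb

The Gb harmonic minor scale runs Gb Ab Bbb Cb Db Ebb F.
Degree 6 is Ebb.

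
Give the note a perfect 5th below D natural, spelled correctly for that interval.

A fifth below D lands on the letter G.
A perfect fifth spans 7 semitones, so D moves to pitch class 7. On the letter G that is G.

G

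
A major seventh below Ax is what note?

B#

A down a major seventh is Bb, so the target letter is B.
From A##, a major seventh is 11 semitones down: B#.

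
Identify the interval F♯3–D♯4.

major sixth

The letter names run F→D, a span of 5 letter steps, so the interval is some kind of sixth.
F# to D# is 9 semitones. A major sixth is 9, so 9 makes it major.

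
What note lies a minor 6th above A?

A up a major sixth is F#, so the target letter is F.
From A, a minor sixth is 8 semitones up: F.

F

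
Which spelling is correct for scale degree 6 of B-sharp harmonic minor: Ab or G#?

G#

Each scale degree takes a distinct letter name. Degree 6 of a scale on B must use the letter G.
G# and Ab are enharmonically the same pitch, but only G# uses the letter G, so it is the correct spelling here.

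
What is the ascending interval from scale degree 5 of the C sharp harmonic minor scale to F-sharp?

minor seventh

Scale degree 5 of C# harmonic minor is G#.
G# up to F#: letters G→F make it a seventh; 10 semitones makes it minor.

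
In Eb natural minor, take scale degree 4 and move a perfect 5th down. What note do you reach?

Db

Scale degree 4 of Eb natural minor is Ab.
A perfect fifth (7 semitones) below Ab lands on the letter D, giving Db.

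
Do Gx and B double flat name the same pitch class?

Yes

G## is pitch class 9; Bbb is pitch class 9.
All spellings map to pitch class 9, so they are enharmonically equivalent.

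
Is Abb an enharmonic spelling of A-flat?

Abb is pitch class 7; Ab is pitch class 8.
The pitch classes differ (7 vs. 8), so they are not enharmonic equivalents.

No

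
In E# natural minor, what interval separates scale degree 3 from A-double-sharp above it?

Scale degree 3 of E# natural minor is G#.
G# up to A##: letters G→A make it a second; 3 semitones makes it augmented.

augmented second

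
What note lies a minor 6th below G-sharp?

B#

A sixth below G lands on the letter B.
A minor sixth spans 8 semitones, so G# moves to pitch class 0. On the letter B that is B#.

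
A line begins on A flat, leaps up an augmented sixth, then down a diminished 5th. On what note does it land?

An augmented sixth up from Ab is F# (letter F, 10 semitones up).
A diminished fifth down from F# is B# (letter B, 6 semitones down).

B#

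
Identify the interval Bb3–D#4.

augmented third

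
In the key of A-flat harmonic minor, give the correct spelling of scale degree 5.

The Ab harmonic minor scale runs Ab Bb Cb Db Eb Fb G.
Degree 5 is Eb.

Eb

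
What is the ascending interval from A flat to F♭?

minor sixth

The letter names run A→F, a span of 5 letter steps, so the interval is some kind of sixth.
Ab to Fb is 8 semitones. A major sixth is 9, so 8 makes it minor.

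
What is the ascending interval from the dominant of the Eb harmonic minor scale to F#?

The dominant of Eb harmonic minor is Bb.
Bb up to F#: letters B→F make it a fifth; 8 semitones makes it augmented.

augmented fifth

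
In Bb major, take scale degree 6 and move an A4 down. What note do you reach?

Scale degree 6 of Bb major is G.
An augmented fourth (6 semitones) below G lands on the letter D, giving Db.

Db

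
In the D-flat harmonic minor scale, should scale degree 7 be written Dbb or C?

Each scale degree takes a distinct letter name. Degree 7 of a scale on D must use the letter C.
C and Dbb are enharmonically the same pitch, but only C uses the letter C, so it is the correct spelling here.

C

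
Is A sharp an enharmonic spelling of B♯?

Two spellings are enharmonically equivalent only if they share a pitch class.
Here A# → 10, B# → 0; 0 ≠ 10, so they are not.

No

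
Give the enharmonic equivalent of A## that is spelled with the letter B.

A## is pitch class 11. The letter B alone is pitch class 11.
Pitch class 11 on B needs no accidental: B.

B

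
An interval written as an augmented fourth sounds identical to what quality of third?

doubly augmented

An augmented fourth spans 6 semitones.
A third spanning 6 semitones is doubly augmented (the major third is 4).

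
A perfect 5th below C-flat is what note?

A fifth below C lands on the letter F.
A perfect fifth spans 7 semitones, so Cb moves to pitch class 4. On the letter F that is Fb.

Fb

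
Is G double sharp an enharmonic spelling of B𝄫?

G## is pitch class 9; Bbb is pitch class 9.
All spellings map to pitch class 9, so they are enharmonically equivalent.

Yes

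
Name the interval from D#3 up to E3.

minor second

Counting letters D–E gives a second.
D#→E = 1 semitone, 1 narrower than the major second (2), so minor.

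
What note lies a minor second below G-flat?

F

A second below G lands on the letter F.
A minor second spans 1 semitone, so Gb moves to pitch class 5. On the letter F that is F.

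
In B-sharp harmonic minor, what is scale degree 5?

F##

The B# harmonic minor scale runs B# C## D# E# F## G# A##.
Degree 5 is F##.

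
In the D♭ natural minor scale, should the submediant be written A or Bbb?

Each scale degree takes a distinct letter name. Degree 6 of a scale on D must use the letter B.
Bbb and A are enharmonically the same pitch, but only Bbb uses the letter B, so it is the correct spelling here.

Bbb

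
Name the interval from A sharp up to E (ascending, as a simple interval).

The letter names run A→E, a span of 4 letter steps, so the interval is some kind of fifth.
A# to E is 6 semitones. A perfect fifth is 7, so 6 makes it diminished.

diminished fifth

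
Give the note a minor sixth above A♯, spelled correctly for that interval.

F#

A up a major sixth is F#, so the target letter is F.
From A#, a minor sixth is 8 semitones up: F#.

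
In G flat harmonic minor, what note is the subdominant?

Cb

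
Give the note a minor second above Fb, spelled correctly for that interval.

Gbb

F up a major second is G, so the target letter is G.
From Fb, a minor second is 1 semitone up: Gbb.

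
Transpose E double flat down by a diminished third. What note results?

C

A third below E lands on the letter C.
A diminished third spans 2 semitones, so Ebb moves to pitch class 0. On the letter C that is C.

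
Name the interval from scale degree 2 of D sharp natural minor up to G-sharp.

minor third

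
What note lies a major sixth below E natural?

G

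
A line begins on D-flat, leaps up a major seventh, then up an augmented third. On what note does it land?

E#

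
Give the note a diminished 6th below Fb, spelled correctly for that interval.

A sixth below F lands on the letter A.
A diminished sixth spans 7 semitones, so Fb moves to pitch class 9. On the letter A that is A.

A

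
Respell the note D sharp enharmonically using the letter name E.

Plain E sits 1 semitone above D#, so on the letter E the same pitch needs a flat: Eb.

Eb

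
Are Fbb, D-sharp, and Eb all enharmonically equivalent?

Yes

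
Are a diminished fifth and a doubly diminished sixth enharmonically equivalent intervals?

Yes

A diminished fifth spans 6 semitones; a doubly diminished sixth spans 6.
They are enharmonically equivalent.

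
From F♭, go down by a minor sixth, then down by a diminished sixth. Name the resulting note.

A minor sixth down from Fb is Ab (letter A, 8 semitones down).
A diminished sixth down from Ab is C# (letter C, 7 semitones down).

C#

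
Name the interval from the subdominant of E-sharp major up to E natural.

diminished fifth

The subdominant of E# major is A#.
A# up to E: letters A→E make it a fifth; 6 semitones makes it diminished.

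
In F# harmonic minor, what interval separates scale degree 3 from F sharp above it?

Scale degree 3 of F# harmonic minor is A.
A up to F#: letters A→F make it a sixth; 9 semitones makes it major.

major sixth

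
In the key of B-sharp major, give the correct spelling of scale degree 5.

Degree 5 takes the letter 4 steps above B, which is F.
In major, degree 5 sits 7 semitones above the tonic. B# + 7 semitones is pitch class 7, spelled on F as F##.

F##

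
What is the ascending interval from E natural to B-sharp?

augmented fifth

The letter names run E→B, a span of 4 letter steps, so the interval is some kind of fifth.
E to B# is 8 semitones. A perfect fifth is 7, so 8 makes it augmented.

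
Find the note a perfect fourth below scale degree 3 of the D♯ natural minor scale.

C#

Scale degree 3 of D# natural minor is F#.
A perfect fourth (5 semitones) below F# lands on the letter C, giving C#.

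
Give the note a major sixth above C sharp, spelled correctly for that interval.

A sixth above C lands on the letter A.
A major sixth spans 9 semitones, so C# moves to pitch class 10. On the letter A that is A#.

A#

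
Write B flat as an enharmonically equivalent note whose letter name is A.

A#

Plain A sits 1 semitone below Bb, so on the letter A the same pitch needs a sharp: A#.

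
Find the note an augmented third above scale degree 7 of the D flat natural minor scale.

Scale degree 7 of Db natural minor is Cb.
An augmented third (5 semitones) above Cb lands on the letter E, giving E.

E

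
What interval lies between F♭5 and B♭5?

augmented fourth

The letter names run F→B, a span of 3 letter steps, so the interval is some kind of fourth.
Fb to Bb is 6 semitones. A perfect fourth is 5, so 6 makes it augmented.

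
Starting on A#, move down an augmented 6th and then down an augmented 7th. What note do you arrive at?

Dbb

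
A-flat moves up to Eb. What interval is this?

perfect fifth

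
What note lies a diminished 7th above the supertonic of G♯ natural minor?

The supertonic of G# natural minor is A#.
A diminished seventh (9 semitones) above A# lands on the letter G, giving G.

G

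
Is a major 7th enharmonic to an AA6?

Yes

A major seventh spans 11 semitones; a doubly augmented sixth spans 11.
They are enharmonically equivalent.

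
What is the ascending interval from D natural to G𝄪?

doubly augmented fourth

The letter names run D→G, a span of 3 letter steps, so the interval is some kind of fourth.
D to G## is 7 semitones. A perfect fourth is 5, so 7 makes it doubly augmented.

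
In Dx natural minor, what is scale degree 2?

Degree 2 takes the letter 1 step above D, which is E.
In natural minor, degree 2 sits 2 semitones above the tonic. D## + 2 semitones is pitch class 6, spelled on E as E##.

E##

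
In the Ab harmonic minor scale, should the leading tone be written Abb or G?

Each scale degree takes a distinct letter name. Degree 7 of a scale on A must use the letter G.
G and Abb are enharmonically the same pitch, but only G uses the letter G, so it is the correct spelling here.

G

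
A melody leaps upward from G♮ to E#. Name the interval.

Counting letters G–A–B–C–D–E gives a sixth.
G→E# = 10 semitones, 1 wider than the major sixth (9), so augmented.

augmented sixth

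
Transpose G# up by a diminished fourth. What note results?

C

G up a perfect fourth is C, so the target letter is C.
From G#, a diminished fourth is 4 semitones up: C.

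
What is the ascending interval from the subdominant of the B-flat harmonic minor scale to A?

augmented fourth

The subdominant of Bb harmonic minor is Eb.
Eb up to A: letters E→A make it a fourth; 6 semitones makes it augmented.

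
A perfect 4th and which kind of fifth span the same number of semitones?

doubly diminished

A perfect fourth spans 5 semitones.
A fifth spanning 5 semitones is doubly diminished (the perfect fifth is 7).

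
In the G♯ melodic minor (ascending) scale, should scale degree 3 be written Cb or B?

B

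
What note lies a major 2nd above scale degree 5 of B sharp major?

Scale degree 5 of B# major is F##.
A major second (2 semitones) above F## lands on the letter G, giving G##.

G##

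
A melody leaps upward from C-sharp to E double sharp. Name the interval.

Counting letters C–D–E gives a third.
C#→E## = 5 semitones, 1 wider than the major third (4), so augmented.

augmented third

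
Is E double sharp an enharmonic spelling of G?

No

Two spellings are enharmonically equivalent only if they share a pitch class.
Here E## → 6, G → 7; 6 ≠ 7, so they are not.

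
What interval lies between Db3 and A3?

augmented fifth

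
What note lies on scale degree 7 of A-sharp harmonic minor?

G##

Degree 7 takes the letter 6 steps above A, which is G.
In harmonic minor, degree 7 sits 11 semitones above the tonic. A# + 11 semitones is pitch class 9, spelled on G as G##.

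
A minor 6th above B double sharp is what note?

B up a major sixth is G#, so the target letter is G.
From B##, a minor sixth is 8 semitones up: G##.

G##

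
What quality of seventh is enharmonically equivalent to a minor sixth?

doubly diminished

A minor sixth spans 8 semitones.
A seventh spanning 8 semitones is doubly diminished (the major seventh is 11).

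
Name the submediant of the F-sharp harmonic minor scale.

Degree 6 takes the letter 5 steps above F, which is D.
In harmonic minor, degree 6 sits 8 semitones above the tonic. F# + 8 semitones is pitch class 2, spelled on D as D.

D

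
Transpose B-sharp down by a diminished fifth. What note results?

A fifth below B lands on the letter E.
A diminished fifth spans 6 semitones, so B# moves to pitch class 6. On the letter E that is E##.

E##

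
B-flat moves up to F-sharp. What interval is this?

augmented fifth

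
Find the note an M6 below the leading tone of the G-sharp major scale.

The leading tone of G# major is F##.
A major sixth (9 semitones) below F## lands on the letter A, giving A#.

A#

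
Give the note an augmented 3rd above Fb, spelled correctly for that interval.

F up a major third is A, so the target letter is A.
From Fb, an augmented third is 5 semitones up: A.

A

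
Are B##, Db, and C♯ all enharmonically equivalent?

B## = pitch class 1 and Db = pitch class 1 and C# = pitch class 1 — the same pitch class, so they are enharmonic equivalents.

Yes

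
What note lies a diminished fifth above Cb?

Gbb

A fifth above C lands on the letter G.
A diminished fifth spans 6 semitones, so Cb moves to pitch class 5. On the letter G that is Gbb.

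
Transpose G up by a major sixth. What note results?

E

A sixth above G lands on the letter E.
A major sixth spans 9 semitones, so G moves to pitch class 4. On the letter E that is E.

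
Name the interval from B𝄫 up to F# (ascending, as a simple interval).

doubly augmented fifth

The letter names run B→F, a span of 4 letter steps, so the interval is some kind of fifth.
Bbb to F# is 9 semitones. A perfect fifth is 7, so 9 makes it doubly augmented.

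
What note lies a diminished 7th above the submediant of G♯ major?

D

The submediant of G# major is E#.
A diminished seventh (9 semitones) above E# lands on the letter D, giving D.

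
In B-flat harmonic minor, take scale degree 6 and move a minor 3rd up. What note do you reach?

Scale degree 6 of Bb harmonic minor is Gb.
A minor third (3 semitones) above Gb lands on the letter B, giving Bbb.

Bbb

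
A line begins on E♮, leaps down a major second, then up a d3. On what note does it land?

A major second down from E is D (letter D, 2 semitones down).
A diminished third up from D is Fb (letter F, 2 semitones up).

Fb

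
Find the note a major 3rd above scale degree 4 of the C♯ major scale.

Scale degree 4 of C# major is F#.
A major third (4 semitones) above F# lands on the letter A, giving A#.

A#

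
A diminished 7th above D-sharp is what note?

C

D up a major seventh is C#, so the target letter is C.
From D#, a diminished seventh is 9 semitones up: C.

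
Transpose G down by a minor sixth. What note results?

B

G down a major sixth is Bb, so the target letter is B.
From G, a minor sixth is 8 semitones down: B.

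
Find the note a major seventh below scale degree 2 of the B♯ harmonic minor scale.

Scale degree 2 of B# harmonic minor is C##.
A major seventh (11 semitones) below C## lands on the letter D, giving D#.

D#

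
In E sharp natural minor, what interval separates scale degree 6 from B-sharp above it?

major seventh

Scale degree 6 of E# natural minor is C#.
C# up to B#: letters C→B make it a seventh; 11 semitones makes it major.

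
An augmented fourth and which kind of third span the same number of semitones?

An augmented fourth spans 6 semitones.
A third spanning 6 semitones is doubly augmented (the major third is 4).

doubly augmented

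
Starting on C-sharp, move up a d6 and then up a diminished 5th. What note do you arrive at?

A diminished sixth up from C# is Ab (letter A, 7 semitones up).
A diminished fifth up from Ab is Ebb (letter E, 6 semitones up).

Ebb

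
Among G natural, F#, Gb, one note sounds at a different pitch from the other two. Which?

G

In 12-tone equal temperament, enharmonic equivalents share a pitch class. G is pitch class 7; F# is pitch class 6; Gb is pitch class 6.
F# and Gb share pitch class 6, while G is pitch class 7.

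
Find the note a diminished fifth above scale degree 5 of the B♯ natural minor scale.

C#

Scale degree 5 of B# natural minor is F##.
A diminished fifth (6 semitones) above F## lands on the letter C, giving C#.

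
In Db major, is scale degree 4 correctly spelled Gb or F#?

Gb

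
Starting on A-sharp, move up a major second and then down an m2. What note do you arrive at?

A major second up from A# is B# (letter B, 2 semitones up).
A minor second down from B# is A## (letter A, 1 semitone down).

A##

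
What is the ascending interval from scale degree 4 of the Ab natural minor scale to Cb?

Scale degree 4 of Ab natural minor is Db.
Db up to Cb: letters D→C make it a seventh; 10 semitones makes it minor.

minor seventh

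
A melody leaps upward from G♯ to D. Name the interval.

diminished fifth

Counting letters G–A–B–C–D gives a fifth.
G#→D = 6 semitones, 1 narrower than the perfect fifth (7), so diminished.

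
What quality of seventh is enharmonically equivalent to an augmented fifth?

doubly diminished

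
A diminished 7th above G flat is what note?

G up a major seventh is F#, so the target letter is F.
From Gb, a diminished seventh is 9 semitones up: Fbb.

Fbb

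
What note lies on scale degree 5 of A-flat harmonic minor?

Eb

The Ab harmonic minor scale runs Ab Bb Cb Db Eb Fb G.
Degree 5 is Eb.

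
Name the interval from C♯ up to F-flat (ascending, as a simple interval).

doubly diminished fourth

Counting letters C–D–E–F gives a fourth.
C#→Fb = 3 semitones, 2 narrower than the perfect fourth (5), so doubly diminished.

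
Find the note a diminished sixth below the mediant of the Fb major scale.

The mediant of Fb major is Ab.
A diminished sixth (7 semitones) below Ab lands on the letter C, giving C#.

C#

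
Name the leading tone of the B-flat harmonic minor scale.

A

Degree 7 takes the letter 6 steps above B, which is A.
In harmonic minor, degree 7 sits 11 semitones above the tonic. Bb + 11 semitones is pitch class 9, spelled on A as A.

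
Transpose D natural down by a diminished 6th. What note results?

F##

A sixth below D lands on the letter F.
A diminished sixth spans 7 semitones, so D moves to pitch class 7. On the letter F that is F##.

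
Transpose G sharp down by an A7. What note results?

Ab

A seventh below G lands on the letter A.
An augmented seventh spans 12 semitones, so G# moves to pitch class 8. On the letter A that is Ab.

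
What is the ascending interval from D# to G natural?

diminished fourth

Counting letters D–E–F–G gives a fourth.
D#→G = 4 semitones, 1 narrower than the perfect fourth (5), so diminished.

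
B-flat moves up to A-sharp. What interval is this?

The letter names run B→A, a span of 6 letter steps, so the interval is some kind of seventh.
Bb to A# is 12 semitones. A major seventh is 11, so 12 makes it augmented.

augmented seventh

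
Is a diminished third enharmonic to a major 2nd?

A diminished third spans 2 semitones; a major second spans 2.
They are enharmonically equivalent.

Yes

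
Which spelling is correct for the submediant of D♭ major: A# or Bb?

Bb

Each scale degree takes a distinct letter name. Degree 6 of a scale on D must use the letter B.
Bb and A# are enharmonically the same pitch, but only Bb uses the letter B, so it is the correct spelling here.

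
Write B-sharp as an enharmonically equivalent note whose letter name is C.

C

Plain C sits at the same pitch as B#, so on the letter C the same pitch needs a natural: C.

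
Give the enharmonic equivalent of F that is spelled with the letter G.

F is pitch class 5. The letter G alone is pitch class 7.
To reach pitch class 5 from G requires an offset of -2 semitones, i.e. double flat: Gbb.

Gbb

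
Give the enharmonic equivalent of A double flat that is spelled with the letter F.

Abb is pitch class 7. The letter F alone is pitch class 5.
To reach pitch class 7 from F requires an offset of +2 semitones, i.e. double sharp: F##.

F##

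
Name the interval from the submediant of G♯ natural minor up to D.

The submediant of G# natural minor is E.
E up to D: letters E→D make it a seventh; 10 semitones makes it minor.

minor seventh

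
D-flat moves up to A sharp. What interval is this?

Counting letters D–E–F–G–A gives a fifth.
Db→A# = 9 semitones, 2 wider than the perfect fifth (7), so doubly augmented.

doubly augmented fifth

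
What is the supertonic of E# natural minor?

F##

Degree 2 takes the letter 1 step above E, which is F.
In natural minor, degree 2 sits 2 semitones above the tonic. E# + 2 semitones is pitch class 7, spelled on F as F##.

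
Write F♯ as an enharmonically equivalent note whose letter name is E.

E##

F# is pitch class 6. The letter E alone is pitch class 4.
To reach pitch class 6 from E requires an offset of +2 semitones, i.e. double sharp: E##.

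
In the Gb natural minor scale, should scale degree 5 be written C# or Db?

Each scale degree takes a distinct letter name. Degree 5 of a scale on G must use the letter D.
Db and C# are enharmonically the same pitch, but only Db uses the letter D, so it is the correct spelling here.

Db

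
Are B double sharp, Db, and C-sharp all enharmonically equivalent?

Yes

B## is pitch class 1; Db is pitch class 1; C# is pitch class 1.
All spellings map to pitch class 1, so they are enharmonically equivalent.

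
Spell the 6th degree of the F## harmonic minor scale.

The F## harmonic minor scale runs F## G## A# B# C## D# E##.
Degree 6 is D#.

D#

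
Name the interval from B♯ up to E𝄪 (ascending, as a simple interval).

augmented fourth

Counting letters B–C–D–E gives a fourth.
B#→E## = 6 semitones, 1 wider than the perfect fourth (5), so augmented.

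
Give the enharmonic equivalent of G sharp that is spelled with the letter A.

Ab

G# is pitch class 8. The letter A alone is pitch class 9.
To reach pitch class 8 from A requires an offset of -1 semitone, i.e. flat: Ab.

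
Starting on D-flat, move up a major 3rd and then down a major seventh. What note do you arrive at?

A major third up from Db is F (letter F, 4 semitones up).
A major seventh down from F is Gb (letter G, 11 semitones down).

Gb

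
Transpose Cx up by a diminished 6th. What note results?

A

C up a major sixth is A, so the target letter is A.
From C##, a diminished sixth is 7 semitones up: A.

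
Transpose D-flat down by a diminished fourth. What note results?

D down a perfect fourth is A, so the target letter is A.
From Db, a diminished fourth is 4 semitones down: A.

A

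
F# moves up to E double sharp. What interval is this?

augmented seventh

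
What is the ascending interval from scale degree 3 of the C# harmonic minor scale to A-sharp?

augmented fourth

Scale degree 3 of C# harmonic minor is E.
E up to A#: letters E→A make it a fourth; 6 semitones makes it augmented.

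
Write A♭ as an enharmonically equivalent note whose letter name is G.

Ab is pitch class 8. The letter G alone is pitch class 7.
To reach pitch class 8 from G requires an offset of +1 semitone, i.e. sharp: G#.

G#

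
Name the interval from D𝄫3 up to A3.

doubly augmented fifth

The letter names run D→A, a span of 4 letter steps, so the interval is some kind of fifth.
Dbb to A is 9 semitones. A perfect fifth is 7, so 9 makes it doubly augmented.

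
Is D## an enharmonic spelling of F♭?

Yes

D## is pitch class 4; Fb is pitch class 4.
All spellings map to pitch class 4, so they are enharmonically equivalent.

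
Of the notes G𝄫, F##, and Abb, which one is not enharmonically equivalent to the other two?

Gbb

In 12-tone equal temperament, enharmonic equivalents share a pitch class. Gbb is pitch class 5; F## is pitch class 7; Abb is pitch class 7.
F## and Abb share pitch class 7, while Gbb is pitch class 5.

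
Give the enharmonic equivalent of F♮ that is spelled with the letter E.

F is pitch class 5. The letter E alone is pitch class 4.
To reach pitch class 5 from E requires an offset of +1 semitone, i.e. sharp: E#.

E#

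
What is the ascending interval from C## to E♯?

minor third

The letter names run C→E, a span of 2 letter steps, so the interval is some kind of third.
C## to E# is 3 semitones. A major third is 4, so 3 makes it minor.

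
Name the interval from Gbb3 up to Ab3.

The letter names run G→A, a span of 1 letter step, so the interval is some kind of second.
Gbb to Ab is 3 semitones. A major second is 2, so 3 makes it augmented.

augmented second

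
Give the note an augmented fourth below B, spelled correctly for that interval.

B down a perfect fourth is F#, so the target letter is F.
From B, an augmented fourth is 6 semitones down: F.

F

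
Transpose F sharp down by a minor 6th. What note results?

A#

A sixth below F lands on the letter A.
A minor sixth spans 8 semitones, so F# moves to pitch class 10. On the letter A that is A#.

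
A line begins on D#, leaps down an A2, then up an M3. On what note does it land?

An augmented second down from D# is C (letter C, 3 semitones down).
A major third up from C is E (letter E, 4 semitones up).

E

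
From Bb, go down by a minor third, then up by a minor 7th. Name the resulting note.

F

A minor third down from Bb is G (letter G, 3 semitones down).
A minor seventh up from G is F (letter F, 10 semitones up).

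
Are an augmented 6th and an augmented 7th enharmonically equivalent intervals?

An augmented sixth spans 10 semitones; an augmented seventh spans 12.
The spans differ, so they are not enharmonic equivalents.

No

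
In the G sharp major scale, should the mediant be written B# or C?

B#

Each scale degree takes a distinct letter name. Degree 3 of a scale on G must use the letter B.
B# and C are enharmonically the same pitch, but only B# uses the letter B, so it is the correct spelling here.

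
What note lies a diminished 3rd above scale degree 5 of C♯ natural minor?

Bb

Scale degree 5 of C# natural minor is G#.
A diminished third (2 semitones) above G# lands on the letter B, giving Bb.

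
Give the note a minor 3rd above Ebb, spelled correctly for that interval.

E up a major third is G#, so the target letter is G.
From Ebb, a minor third is 3 semitones up: Gbb.

Gbb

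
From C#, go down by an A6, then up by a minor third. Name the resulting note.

Gb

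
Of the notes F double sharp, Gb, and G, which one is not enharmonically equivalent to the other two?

In 12-tone equal temperament, enharmonic equivalents share a pitch class. F## is pitch class 7; Gb is pitch class 6; G is pitch class 7.
F## and G share pitch class 7, while Gb is pitch class 6.

Gb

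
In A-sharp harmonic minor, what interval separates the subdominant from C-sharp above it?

minor seventh

The subdominant of A# harmonic minor is D#.
D# up to C#: letters D→C make it a seventh; 10 semitones makes it minor.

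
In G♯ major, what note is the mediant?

B#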